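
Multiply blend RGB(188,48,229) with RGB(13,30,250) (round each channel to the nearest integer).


Multiply: C = A×B/255, rounded to nearest integer
R: 188×13/255 = 2444/255 ≈ 9.584 → 10
G: 48×30/255 = 1440/255 ≈ 5.647 → 6
B: 229×250/255 = 57250/255 ≈ 224.510 → 225
= RGB(10, 6, 225)


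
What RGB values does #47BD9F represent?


47 → 71 (R)
BD → 189 (G)
9F → 159 (B)
= RGB(71, 189, 159)


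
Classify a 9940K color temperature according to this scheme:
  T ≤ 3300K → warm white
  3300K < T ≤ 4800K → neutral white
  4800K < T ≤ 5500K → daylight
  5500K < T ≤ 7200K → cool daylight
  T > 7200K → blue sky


Temperature: 9940K
9940K > 7200K → blue sky
Classification: blue sky


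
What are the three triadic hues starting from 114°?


Triadic: equally spaced at 120° intervals
H1 = 114°
H2 = (114 + 120) mod 360 = 234°
H3 = (114 + 240) mod 360 = 354°
Triadic = 114°, 234°, 354°


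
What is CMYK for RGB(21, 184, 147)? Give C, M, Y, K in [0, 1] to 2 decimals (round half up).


R'=21/255≈0.0824, G'=184/255≈0.7216, B'=147/255≈0.5765
K = 1 - max(R',G',B') = 1 - 184/255 = 71/255 = 0.27843… → 0.28
(1-R'-K)/(1-K) simplifies to (max-R)/max with max = 184:
C = (184-21)/184 = 163/184 = 0.88586… → 0.89
M = (184-184)/184 = 0/184 = 0 → 0.00
Y = (184-147)/184 = 37/184 = 0.20108… → 0.20
= CMYK(0.89, 0.00, 0.20, 0.28)


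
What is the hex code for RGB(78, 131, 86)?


R = 78 → 4E (hex)
G = 131 → 83 (hex)
B = 86 → 56 (hex)
Hex = #4E8356


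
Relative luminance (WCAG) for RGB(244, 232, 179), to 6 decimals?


Linearize each channel (sRGB transfer function): c = v/255; c_lin = c/12.92 if c ≤ 0.04045, else ((c+0.055)/1.055)^2.4
  R: 244/255 ≈ 0.956863 > 0.04045 → ((0.956863+0.055)/1.055)^2.4 ≈ 0.904661
  G: 232/255 ≈ 0.909804 > 0.04045 → ((0.909804+0.055)/1.055)^2.4 ≈ 0.806952
  B: 179/255 ≈ 0.701961 > 0.04045 → ((0.701961+0.055)/1.055)^2.4 ≈ 0.450786
R_lin = 0.904661, G_lin = 0.806952, B_lin = 0.450786
L = 0.2126×R + 0.7152×G + 0.0722×B
L = 0.2126×0.904661 + 0.7152×0.806952 + 0.0722×0.450786
L ≈ 0.802010


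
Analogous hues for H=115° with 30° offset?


Base hue: 115°
Left analog: (115 - 30) mod 360 = 85°
Right analog: (115 + 30) mod 360 = 145°
Analogous hues = 85° and 145°


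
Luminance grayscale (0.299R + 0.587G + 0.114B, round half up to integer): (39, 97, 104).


Gray = 0.299×R + 0.587×G + 0.114×B
Gray = 0.299×39 + 0.587×97 + 0.114×104
Gray = 11.661 + 56.939 + 11.856
Gray = 80.456 → round half up → 80
Gray = 80


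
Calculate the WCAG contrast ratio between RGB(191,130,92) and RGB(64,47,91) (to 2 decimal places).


Linearize each sRGB channel c=v/255: c/12.92 if c ≤ 0.04045 else ((c+0.055)/1.055)^2.4
L = 0.2126×R_lin + 0.7152×G_lin + 0.0722×B_lin
Color 1 (191,130,92):
  R=191: 191/255≈0.7490 > 0.04045 → ((0.7490+0.055)/1.055)^2.4 ≈ 0.52100
  G=130: 130/255≈0.5098 > 0.04045 → ((0.5098+0.055)/1.055)^2.4 ≈ 0.22323
  B=92: 92/255≈0.3608 > 0.04045 → ((0.3608+0.055)/1.055)^2.4 ≈ 0.10702
  L1 = 0.2126×0.52100 + 0.7152×0.22323 + 0.0722×0.10702 ≈ 0.27814
Color 2 (64,47,91):
  R=64: 64/255≈0.2510 > 0.04045 → ((0.2510+0.055)/1.055)^2.4 ≈ 0.05127
  G=47: 47/255≈0.1843 > 0.04045 → ((0.1843+0.055)/1.055)^2.4 ≈ 0.02843
  B=91: 91/255≈0.3569 > 0.04045 → ((0.3569+0.055)/1.055)^2.4 ≈ 0.10462
  L2 = 0.2126×0.05127 + 0.7152×0.02843 + 0.0722×0.10462 ≈ 0.03878
Lighter = 0.27814, Darker = 0.03878
Ratio = (L_lighter + 0.05) / (L_darker + 0.05)
Ratio = (0.27814 + 0.05) / (0.03878 + 0.05) = 0.32814 / 0.08878 ≈ 3.6960
Ratio ≈ 3.70:1


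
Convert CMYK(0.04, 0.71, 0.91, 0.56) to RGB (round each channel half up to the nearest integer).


R = 255 × (1-C) × (1-K) = 255 × 0.96 × 0.44 = 107.712 → 108
G = 255 × (1-M) × (1-K) = 255 × 0.29 × 0.44 = 32.538 → 33
B = 255 × (1-Y) × (1-K) = 255 × 0.09 × 0.44 = 10.098 → 10
= RGB(108, 33, 10)


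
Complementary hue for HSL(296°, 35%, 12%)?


Complement = opposite side of color wheel = hue + 180°
H' = (296 + 180) mod 360 = 116°
S and L unchanged.
= HSL(116°, 35%, 12%)


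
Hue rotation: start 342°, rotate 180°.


New hue = (H + rotation) mod 360
New hue = (342 + 180) mod 360
= 522 mod 360
= 162°


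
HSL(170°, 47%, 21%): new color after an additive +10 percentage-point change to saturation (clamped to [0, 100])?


Original S = 47%
Adjustment = +10 percentage points
New S = 47 + (10) = 57
Clamp to [0, 100] → 57
= HSL(170°, 57%, 21%)


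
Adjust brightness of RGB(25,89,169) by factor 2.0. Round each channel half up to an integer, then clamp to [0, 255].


Multiply each channel by 2.0, round half up, clamp to [0, 255]
R: 25×2.0 = 50
G: 89×2.0 = 178
B: 169×2.0 = 338 → clamp → 255
= RGB(50, 178, 255)


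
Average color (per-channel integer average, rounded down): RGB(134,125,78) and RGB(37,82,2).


Midpoint: each channel = ⌊(C₁+C₂)/2⌋
R: ⌊(134+37)/2⌋ = 85
G: ⌊(125+82)/2⌋ = 103
B: ⌊(78+2)/2⌋ = 40
= RGB(85, 103, 40)


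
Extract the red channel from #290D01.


Color: #290D01
R = 29 = 41
G = 0D = 13
B = 01 = 1
Red = 41


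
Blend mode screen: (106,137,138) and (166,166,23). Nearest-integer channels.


Screen: C = 255 - (255-A)×(255-B)/255, rounded to nearest integer
R: 255 - (255-106)×(255-166)/255 = 255 - 13261/255 ≈ 255 - 52.004 = 202.996 → 203
G: 255 - (255-137)×(255-166)/255 = 255 - 10502/255 ≈ 255 - 41.184 = 213.816 → 214
B: 255 - (255-138)×(255-23)/255 = 255 - 27144/255 ≈ 255 - 106.447 = 148.553 → 149
= RGB(203, 214, 149)


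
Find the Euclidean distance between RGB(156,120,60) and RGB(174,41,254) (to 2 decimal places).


d = √[(R₁-R₂)² + (G₁-G₂)² + (B₁-B₂)²]
d = √[(156-174)² + (120-41)² + (60-254)²]
d = √[324 + 6241 + 37636]
d = √44201
d ≈ 210.24


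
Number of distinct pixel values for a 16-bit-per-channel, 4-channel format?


Total bits = 16 bits/channel × 4 channels = 64 bits
Distinct pixel values = 2^64
= 18,446,744,073,709,551,616 pixel values


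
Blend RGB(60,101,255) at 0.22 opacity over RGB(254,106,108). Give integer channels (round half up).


C = α×F + (1-α)×B, with 1-α = 0.78
R: 0.22×60 + 0.78×254 = 13.20 + 198.12 = 211.32 → 211
G: 0.22×101 + 0.78×106 = 22.22 + 82.68 = 104.90 → 105
B: 0.22×255 + 0.78×108 = 56.10 + 84.24 = 140.34 → 140
= RGB(211, 105, 140)


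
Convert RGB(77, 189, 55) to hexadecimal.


R = 77 → 4D (hex)
G = 189 → BD (hex)
B = 55 → 37 (hex)
Hex = #4DBD37


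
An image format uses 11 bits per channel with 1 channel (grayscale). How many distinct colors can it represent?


Total bits = 11 bits/channel × 1 channels = 11 bits
Distinct colors = 2^11
= 2,048 colors


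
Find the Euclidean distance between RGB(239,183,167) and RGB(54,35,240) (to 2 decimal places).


d = √[(R₁-R₂)² + (G₁-G₂)² + (B₁-B₂)²]
d = √[(239-54)² + (183-35)² + (167-240)²]
d = √[34225 + 21904 + 5329]
d = √61458
d ≈ 247.91


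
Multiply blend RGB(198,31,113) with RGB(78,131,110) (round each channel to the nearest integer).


Multiply: C = A×B/255, rounded to nearest integer
R: 198×78/255 = 15444/255 ≈ 60.565 → 61
G: 31×131/255 = 4061/255 ≈ 15.925 → 16
B: 113×110/255 = 12430/255 ≈ 48.745 → 49
= RGB(61, 16, 49)


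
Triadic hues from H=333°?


Triadic: equally spaced at 120° intervals
H1 = 333°
H2 = (333 + 120) mod 360 = 93°
H3 = (333 + 240) mod 360 = 213°
Triadic = 333°, 93°, 213°


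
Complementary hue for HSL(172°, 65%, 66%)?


Complement = opposite side of color wheel = hue + 180°
H' = (172 + 180) mod 360 = 352°
S and L unchanged.
= HSL(352°, 65%, 66%)


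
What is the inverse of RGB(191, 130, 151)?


Invert: (255-R, 255-G, 255-B)
R: 255-191 = 64
G: 255-130 = 125
B: 255-151 = 104
= RGB(64, 125, 104)


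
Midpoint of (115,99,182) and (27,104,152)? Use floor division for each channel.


Midpoint: each channel = ⌊(C₁+C₂)/2⌋
R: ⌊(115+27)/2⌋ = 71
G: ⌊(99+104)/2⌋ = 101
B: ⌊(182+152)/2⌋ = 167
= RGB(71, 101, 167)


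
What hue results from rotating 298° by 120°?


New hue = (H + rotation) mod 360
New hue = (298 + 120) mod 360
= 418 mod 360
= 58°


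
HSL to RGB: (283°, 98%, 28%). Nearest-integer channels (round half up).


H=283°, S=0.98, L=0.28
C = (1-|2L-1|)×S = (1-|-0.44|)×0.98 = 0.5488
H' = H/60 = 283/60 ≈ 4.7167; X = C×(1-|H' mod 2 - 1|) ≈ 0.3933
m = L - C/2 = 0.28 - 0.2744 = 0.0056
Sector ⌊H'⌋ = 4 → (R',G',B') = (≈0.3933, 0.0, 0.5488)
RGB = ((R'+m)×255, (G'+m)×255, (B'+m)×255) = (101.7212, 1.428, 141.372)
Round half up → RGB(102, 1, 141)


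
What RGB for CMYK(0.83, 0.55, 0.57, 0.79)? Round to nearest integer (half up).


R = 255 × (1-C) × (1-K) = 255 × 0.17 × 0.21 = 9.1035 → 9
G = 255 × (1-M) × (1-K) = 255 × 0.45 × 0.21 = 24.0975 → 24
B = 255 × (1-Y) × (1-K) = 255 × 0.43 × 0.21 = 23.0265 → 23
= RGB(9, 24, 23)


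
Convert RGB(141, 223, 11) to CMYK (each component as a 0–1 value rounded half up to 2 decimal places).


R'=141/255≈0.5529, G'=223/255≈0.8745, B'=11/255≈0.0431
K = 1 - max(R',G',B') = 1 - 223/255 = 32/255 = 0.12549… → 0.13
(1-R'-K)/(1-K) simplifies to (max-R)/max with max = 223:
C = (223-141)/223 = 82/223 = 0.36771… → 0.37
M = (223-223)/223 = 0/223 = 0 → 0.00
Y = (223-11)/223 = 212/223 = 0.95067… → 0.95
= CMYK(0.37, 0.00, 0.95, 0.13)


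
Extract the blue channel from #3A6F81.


Color: #3A6F81
R = 3A = 58
G = 6F = 111
B = 81 = 129
Blue = 129


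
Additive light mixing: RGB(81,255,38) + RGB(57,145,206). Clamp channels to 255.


Additive: each channel = min(255, C₁+C₂)
R: 81+57 = 138 → 138
G: 255+145 = 400 → 255
B: 38+206 = 244 → 244
= RGB(138, 255, 244)


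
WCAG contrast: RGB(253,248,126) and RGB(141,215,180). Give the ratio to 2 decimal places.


Linearize each sRGB channel c=v/255: c/12.92 if c ≤ 0.04045 else ((c+0.055)/1.055)^2.4
L = 0.2126×R_lin + 0.7152×G_lin + 0.0722×B_lin
Color 1 (253,248,126):
  R=253: 253/255≈0.9922 > 0.04045 → ((0.9922+0.055)/1.055)^2.4 ≈ 0.98225
  G=248: 248/255≈0.9725 > 0.04045 → ((0.9725+0.055)/1.055)^2.4 ≈ 0.93869
  B=126: 126/255≈0.4941 > 0.04045 → ((0.4941+0.055)/1.055)^2.4 ≈ 0.20864
  L1 = 0.2126×0.98225 + 0.7152×0.93869 + 0.0722×0.20864 ≈ 0.89524
Color 2 (141,215,180):
  R=141: 141/255≈0.5529 > 0.04045 → ((0.5529+0.055)/1.055)^2.4 ≈ 0.26636
  G=215: 215/255≈0.8431 > 0.04045 → ((0.8431+0.055)/1.055)^2.4 ≈ 0.67954
  B=180: 180/255≈0.7059 > 0.04045 → ((0.7059+0.055)/1.055)^2.4 ≈ 0.45641
  L2 = 0.2126×0.26636 + 0.7152×0.67954 + 0.0722×0.45641 ≈ 0.57559
Lighter = 0.89524, Darker = 0.57559
Ratio = (L_lighter + 0.05) / (L_darker + 0.05)
Ratio = (0.89524 + 0.05) / (0.57559 + 0.05) = 0.94524 / 0.62559 ≈ 1.5110
Ratio ≈ 1.51:1


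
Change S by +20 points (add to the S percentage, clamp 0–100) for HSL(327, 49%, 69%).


Original S = 49%
Adjustment = +20 percentage points
New S = 49 + (20) = 69
Clamp to [0, 100] → 69
= HSL(327°, 69%, 69%)


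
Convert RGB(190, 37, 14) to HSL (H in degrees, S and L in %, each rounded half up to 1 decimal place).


Normalize: R'=190/255≈0.7451, G'=37/255≈0.1451, B'=14/255≈0.0549
Max=190/255, Min=14/255, Δ=Max-Min=176/255
L = (Max+Min)/2 = (190+14)/510 = 204/510 = 0.4 → L = 40.0%
L ≤ 0.5 → S = Δ/(Max+Min) = 176/(190+14) = 176/204 = 0.86274… → S = 86.3%
(the 1/255 factors cancel in S and H, so raw channel differences can be used)
Max is R' → H = 60 × (((G-B)/Δ) mod 6) = 60 × (((37-14)/176) mod 6)
  23/176 = 0.1306…
  H = 60 × 0.1306… = 7.840…° → H = 7.8°
= HSL(7.8°, 86.3%, 40.0%)


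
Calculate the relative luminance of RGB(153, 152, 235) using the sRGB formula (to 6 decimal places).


Linearize each channel (sRGB transfer function): c = v/255; c_lin = c/12.92 if c ≤ 0.04045, else ((c+0.055)/1.055)^2.4
  R: 153/255 ≈ 0.600000 > 0.04045 → ((0.600000+0.055)/1.055)^2.4 ≈ 0.318547
  G: 152/255 ≈ 0.596078 > 0.04045 → ((0.596078+0.055)/1.055)^2.4 ≈ 0.313989
  B: 235/255 ≈ 0.921569 > 0.04045 → ((0.921569+0.055)/1.055)^2.4 ≈ 0.830770
R_lin = 0.318547, G_lin = 0.313989, B_lin = 0.830770
L = 0.2126×R + 0.7152×G + 0.0722×B
L = 0.2126×0.318547 + 0.7152×0.313989 + 0.0722×0.830770
L ≈ 0.352269


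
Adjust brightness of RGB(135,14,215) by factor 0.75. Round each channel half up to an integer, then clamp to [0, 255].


Multiply each channel by 0.75, round half up, clamp to [0, 255]
R: 135×0.75 = 101.25 → round → 101
G: 14×0.75 = 10.5 → round → 11
B: 215×0.75 = 161.25 → round → 161
= RGB(101, 11, 161)


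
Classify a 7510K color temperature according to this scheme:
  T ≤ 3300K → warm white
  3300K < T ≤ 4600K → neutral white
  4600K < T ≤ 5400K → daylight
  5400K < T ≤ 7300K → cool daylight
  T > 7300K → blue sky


Temperature: 7510K
7510K > 7300K → blue sky
Classification: blue sky


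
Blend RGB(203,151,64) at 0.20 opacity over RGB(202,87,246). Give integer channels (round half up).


C = α×F + (1-α)×B, with 1-α = 0.80
R: 0.20×203 + 0.80×202 = 40.60 + 161.60 = 202.20 → 202
G: 0.20×151 + 0.80×87 = 30.20 + 69.60 = 99.80 → 100
B: 0.20×64 + 0.80×246 = 12.80 + 196.80 = 209.60 → 210
= RGB(202, 100, 210)


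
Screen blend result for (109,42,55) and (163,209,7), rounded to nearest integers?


Screen: C = 255 - (255-A)×(255-B)/255, rounded to nearest integer
R: 255 - (255-109)×(255-163)/255 = 255 - 13432/255 ≈ 255 - 52.675 = 202.325 → 202
G: 255 - (255-42)×(255-209)/255 = 255 - 9798/255 ≈ 255 - 38.424 = 216.576 → 217
B: 255 - (255-55)×(255-7)/255 = 255 - 49600/255 ≈ 255 - 194.510 = 60.490 → 60
= RGB(202, 217, 60)


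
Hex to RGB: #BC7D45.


BC → 188 (R)
7D → 125 (G)
45 → 69 (B)
= RGB(188, 125, 69)


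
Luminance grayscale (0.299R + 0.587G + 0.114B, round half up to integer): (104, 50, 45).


Gray = 0.299×R + 0.587×G + 0.114×B
Gray = 0.299×104 + 0.587×50 + 0.114×45
Gray = 31.096 + 29.350 + 5.130
Gray = 65.576 → round half up → 66
Gray = 66


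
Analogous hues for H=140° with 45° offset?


Base hue: 140°
Left analog: (140 - 45) mod 360 = 95°
Right analog: (140 + 45) mod 360 = 185°
Analogous hues = 95° and 185°


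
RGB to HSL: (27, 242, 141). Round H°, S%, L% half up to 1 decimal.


Normalize: R'=27/255≈0.1059, G'=242/255≈0.9490, B'=141/255≈0.5529
Max=242/255, Min=27/255, Δ=Max-Min=215/255
L = (Max+Min)/2 = (242+27)/510 = 269/510 = 0.52745… → L = 52.7%
L > 0.5 → S = Δ/(2-Max-Min) = 215/(510-242-27) = 215/241 = 0.89211… → S = 89.2%
(the 1/255 factors cancel in S and H, so raw channel differences can be used)
Max is G' → H = 60 × ((B-R)/Δ + 2) = 60 × ((141-27)/215 + 2)
  114/215 + 2 = 0.5302… + 2 = 2.5302…
  H = 60 × 2.5302… = 151.813…° → H = 151.8°
= HSL(151.8°, 89.2%, 52.7%)


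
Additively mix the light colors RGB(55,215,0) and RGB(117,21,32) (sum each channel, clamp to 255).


Additive: each channel = min(255, C₁+C₂)
R: 55+117 = 172 → 172
G: 215+21 = 236 → 236
B: 0+32 = 32 → 32
= RGB(172, 236, 32)


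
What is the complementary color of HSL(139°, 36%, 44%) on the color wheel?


Complement = opposite side of color wheel = hue + 180°
H' = (139 + 180) mod 360 = 319°
S and L unchanged.
= HSL(319°, 36%, 44%)


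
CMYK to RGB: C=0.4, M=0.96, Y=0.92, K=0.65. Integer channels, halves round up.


R = 255 × (1-C) × (1-K) = 255 × 0.60 × 0.35 = 53.55 → 54
G = 255 × (1-M) × (1-K) = 255 × 0.04 × 0.35 = 3.57 → 4
B = 255 × (1-Y) × (1-K) = 255 × 0.08 × 0.35 = 7.14 → 7
= RGB(54, 4, 7)


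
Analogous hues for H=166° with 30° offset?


Base hue: 166°
Left analog: (166 - 30) mod 360 = 136°
Right analog: (166 + 30) mod 360 = 196°
Analogous hues = 136° and 196°


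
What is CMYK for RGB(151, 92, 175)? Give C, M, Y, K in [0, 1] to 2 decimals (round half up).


R'=151/255≈0.5922, G'=92/255≈0.3608, B'=175/255≈0.6863
K = 1 - max(R',G',B') = 1 - 175/255 = 80/255 = 0.31372… → 0.31
(1-R'-K)/(1-K) simplifies to (max-R)/max with max = 175:
C = (175-151)/175 = 24/175 = 0.13714… → 0.14
M = (175-92)/175 = 83/175 = 0.47428… → 0.47
Y = (175-175)/175 = 0/175 = 0 → 0.00
= CMYK(0.14, 0.47, 0.00, 0.31)


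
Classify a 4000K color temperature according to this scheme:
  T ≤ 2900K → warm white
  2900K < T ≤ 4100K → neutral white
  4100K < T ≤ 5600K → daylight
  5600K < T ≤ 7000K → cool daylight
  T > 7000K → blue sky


Temperature: 4000K
2900K < 4000K ≤ 4100K → neutral white
Classification: neutral white


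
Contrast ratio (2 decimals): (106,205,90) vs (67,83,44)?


Linearize each sRGB channel c=v/255: c/12.92 if c ≤ 0.04045 else ((c+0.055)/1.055)^2.4
L = 0.2126×R_lin + 0.7152×G_lin + 0.0722×B_lin
Color 1 (106,205,90):
  R=106: 106/255≈0.4157 > 0.04045 → ((0.4157+0.055)/1.055)^2.4 ≈ 0.14413
  G=205: 205/255≈0.8039 > 0.04045 → ((0.8039+0.055)/1.055)^2.4 ≈ 0.61050
  B=90: 90/255≈0.3529 > 0.04045 → ((0.3529+0.055)/1.055)^2.4 ≈ 0.10224
  L1 = 0.2126×0.14413 + 0.7152×0.61050 + 0.0722×0.10224 ≈ 0.47465
Color 2 (67,83,44):
  R=67: 67/255≈0.2627 > 0.04045 → ((0.2627+0.055)/1.055)^2.4 ≈ 0.05613
  G=83: 83/255≈0.3255 > 0.04045 → ((0.3255+0.055)/1.055)^2.4 ≈ 0.08650
  B=44: 44/255≈0.1725 > 0.04045 → ((0.1725+0.055)/1.055)^2.4 ≈ 0.02519
  L2 = 0.2126×0.05613 + 0.7152×0.08650 + 0.0722×0.02519 ≈ 0.07562
Lighter = 0.47465, Darker = 0.07562
Ratio = (L_lighter + 0.05) / (L_darker + 0.05)
Ratio = (0.47465 + 0.05) / (0.07562 + 0.05) = 0.52465 / 0.12562 ≈ 4.1766
Ratio ≈ 4.18:1


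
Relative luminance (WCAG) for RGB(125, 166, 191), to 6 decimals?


Linearize each channel (sRGB transfer function): c = v/255; c_lin = c/12.92 if c ≤ 0.04045, else ((c+0.055)/1.055)^2.4
  R: 125/255 ≈ 0.490196 > 0.04045 → ((0.490196+0.055)/1.055)^2.4 ≈ 0.205079
  G: 166/255 ≈ 0.650980 > 0.04045 → ((0.650980+0.055)/1.055)^2.4 ≈ 0.381326
  B: 191/255 ≈ 0.749020 > 0.04045 → ((0.749020+0.055)/1.055)^2.4 ≈ 0.520996
R_lin = 0.205079, G_lin = 0.381326, B_lin = 0.520996
L = 0.2126×R + 0.7152×G + 0.0722×B
L = 0.2126×0.205079 + 0.7152×0.381326 + 0.0722×0.520996
L ≈ 0.353940


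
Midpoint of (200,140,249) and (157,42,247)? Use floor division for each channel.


Midpoint: each channel = ⌊(C₁+C₂)/2⌋
R: ⌊(200+157)/2⌋ = 178
G: ⌊(140+42)/2⌋ = 91
B: ⌊(249+247)/2⌋ = 248
= RGB(178, 91, 248)


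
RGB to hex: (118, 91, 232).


R = 118 → 76 (hex)
G = 91 → 5B (hex)
B = 232 → E8 (hex)
Hex = #765BE8


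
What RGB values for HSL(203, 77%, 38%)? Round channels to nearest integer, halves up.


H=203°, S=0.77, L=0.38
C = (1-|2L-1|)×S = (1-|-0.24|)×0.77 = 0.5852
H' = H/60 = 203/60 ≈ 3.3833; X = C×(1-|H' mod 2 - 1|) ≈ 0.3609
m = L - C/2 = 0.38 - 0.2926 = 0.0874
Sector ⌊H'⌋ = 3 → (R',G',B') = (0.0, ≈0.3609, 0.5852)
RGB = ((R'+m)×255, (G'+m)×255, (B'+m)×255) = (22.287, 114.3097, 171.513)
Round half up → RGB(22, 114, 172)


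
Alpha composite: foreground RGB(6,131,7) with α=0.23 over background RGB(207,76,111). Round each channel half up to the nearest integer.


C = α×F + (1-α)×B, with 1-α = 0.77
R: 0.23×6 + 0.77×207 = 1.38 + 159.39 = 160.77 → 161
G: 0.23×131 + 0.77×76 = 30.13 + 58.52 = 88.65 → 89
B: 0.23×7 + 0.77×111 = 1.61 + 85.47 = 87.08 → 87
= RGB(161, 89, 87)


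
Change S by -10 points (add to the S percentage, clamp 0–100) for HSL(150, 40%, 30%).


Original S = 40%
Adjustment = -10 percentage points
New S = 40 + (-10) = 30
Clamp to [0, 100] → 30
= HSL(150°, 30%, 30%)


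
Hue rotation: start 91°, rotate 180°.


New hue = (H + rotation) mod 360
New hue = (91 + 180) mod 360
= 271 mod 360
= 271°


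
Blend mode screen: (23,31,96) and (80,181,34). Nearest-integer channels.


Screen: C = 255 - (255-A)×(255-B)/255, rounded to nearest integer
R: 255 - (255-23)×(255-80)/255 = 255 - 40600/255 ≈ 255 - 159.216 = 95.784 → 96
G: 255 - (255-31)×(255-181)/255 = 255 - 16576/255 ≈ 255 - 65.004 = 189.996 → 190
B: 255 - (255-96)×(255-34)/255 = 255 - 35139/255 ≈ 255 - 137.800 = 117.200 → 117
= RGB(96, 190, 117)


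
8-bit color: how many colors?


Colors = 2^bits = 2^8
= 256 colors


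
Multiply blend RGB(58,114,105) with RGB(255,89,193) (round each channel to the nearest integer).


Multiply: C = A×B/255, rounded to nearest integer
R: 58×255/255 = 14790/255 ≈ 58.000 → 58
G: 114×89/255 = 10146/255 ≈ 39.788 → 40
B: 105×193/255 = 20265/255 ≈ 79.471 → 79
= RGB(58, 40, 79)


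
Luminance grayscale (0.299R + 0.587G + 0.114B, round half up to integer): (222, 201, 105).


Gray = 0.299×R + 0.587×G + 0.114×B
Gray = 0.299×222 + 0.587×201 + 0.114×105
Gray = 66.378 + 117.987 + 11.970
Gray = 196.335 → round half up → 196
Gray = 196


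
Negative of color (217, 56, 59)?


Invert: (255-R, 255-G, 255-B)
R: 255-217 = 38
G: 255-56 = 199
B: 255-59 = 196
= RGB(38, 199, 196)


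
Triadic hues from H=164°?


Triadic: equally spaced at 120° intervals
H1 = 164°
H2 = (164 + 120) mod 360 = 284°
H3 = (164 + 240) mod 360 = 44°
Triadic = 164°, 284°, 44°


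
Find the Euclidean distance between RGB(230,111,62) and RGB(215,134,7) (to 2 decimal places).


d = √[(R₁-R₂)² + (G₁-G₂)² + (B₁-B₂)²]
d = √[(230-215)² + (111-134)² + (62-7)²]
d = √[225 + 529 + 3025]
d = √3779
d ≈ 61.47


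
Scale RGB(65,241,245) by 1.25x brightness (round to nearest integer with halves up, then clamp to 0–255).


Multiply each channel by 1.25, round half up, clamp to [0, 255]
R: 65×1.25 = 81.25 → round → 81
G: 241×1.25 = 301.25 → round → 301 → clamp → 255
B: 245×1.25 = 306.25 → round → 306 → clamp → 255
= RGB(81, 255, 255)


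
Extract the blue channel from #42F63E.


Color: #42F63E
R = 42 = 66
G = F6 = 246
B = 3E = 62
Blue = 62


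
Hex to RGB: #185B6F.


18 → 24 (R)
5B → 91 (G)
6F → 111 (B)
= RGB(24, 91, 111)


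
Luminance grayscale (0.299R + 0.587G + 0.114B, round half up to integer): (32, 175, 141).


Gray = 0.299×R + 0.587×G + 0.114×B
Gray = 0.299×32 + 0.587×175 + 0.114×141
Gray = 9.568 + 102.725 + 16.074
Gray = 128.367 → round half up → 128
Gray = 128


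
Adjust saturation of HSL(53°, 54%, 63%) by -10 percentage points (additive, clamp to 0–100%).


Original S = 54%
Adjustment = -10 percentage points
New S = 54 + (-10) = 44
Clamp to [0, 100] → 44
= HSL(53°, 44%, 63%)


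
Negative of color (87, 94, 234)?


Invert: (255-R, 255-G, 255-B)
R: 255-87 = 168
G: 255-94 = 161
B: 255-234 = 21
= RGB(168, 161, 21)


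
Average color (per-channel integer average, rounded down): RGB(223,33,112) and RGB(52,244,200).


Midpoint: each channel = ⌊(C₁+C₂)/2⌋
R: ⌊(223+52)/2⌋ = 137
G: ⌊(33+244)/2⌋ = 138
B: ⌊(112+200)/2⌋ = 156
= RGB(137, 138, 156)


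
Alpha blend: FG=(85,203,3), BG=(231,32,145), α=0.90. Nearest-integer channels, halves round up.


C = α×F + (1-α)×B, with 1-α = 0.10
R: 0.90×85 + 0.10×231 = 76.50 + 23.10 = 99.60 → 100
G: 0.90×203 + 0.10×32 = 182.70 + 3.20 = 185.90 → 186
B: 0.90×3 + 0.10×145 = 2.70 + 14.50 = 17.20 → 17
= RGB(100, 186, 17)


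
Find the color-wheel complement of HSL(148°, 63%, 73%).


Complement = opposite side of color wheel = hue + 180°
H' = (148 + 180) mod 360 = 328°
S and L unchanged.
= HSL(328°, 63%, 73%)


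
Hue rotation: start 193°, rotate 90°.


New hue = (H + rotation) mod 360
New hue = (193 + 90) mod 360
= 283 mod 360
= 283°


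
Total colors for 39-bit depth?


Colors = 2^bits = 2^39
= 549,755,813,888 colors


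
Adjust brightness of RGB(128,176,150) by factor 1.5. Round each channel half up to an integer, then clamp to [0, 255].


Multiply each channel by 1.5, round half up, clamp to [0, 255]
R: 128×1.5 = 192
G: 176×1.5 = 264 → clamp → 255
B: 150×1.5 = 225
= RGB(192, 255, 225)


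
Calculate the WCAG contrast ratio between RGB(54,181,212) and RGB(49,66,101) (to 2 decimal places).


Linearize each sRGB channel c=v/255: c/12.92 if c ≤ 0.04045 else ((c+0.055)/1.055)^2.4
L = 0.2126×R_lin + 0.7152×G_lin + 0.0722×B_lin
Color 1 (54,181,212):
  R=54: 54/255≈0.2118 > 0.04045 → ((0.2118+0.055)/1.055)^2.4 ≈ 0.03689
  G=181: 181/255≈0.7098 > 0.04045 → ((0.7098+0.055)/1.055)^2.4 ≈ 0.46208
  B=212: 212/255≈0.8314 > 0.04045 → ((0.8314+0.055)/1.055)^2.4 ≈ 0.65837
  L1 = 0.2126×0.03689 + 0.7152×0.46208 + 0.0722×0.65837 ≈ 0.38585
Color 2 (49,66,101):
  R=49: 49/255≈0.1922 > 0.04045 → ((0.1922+0.055)/1.055)^2.4 ≈ 0.03071
  G=66: 66/255≈0.2588 > 0.04045 → ((0.2588+0.055)/1.055)^2.4 ≈ 0.05448
  B=101: 101/255≈0.3961 > 0.04045 → ((0.3961+0.055)/1.055)^2.4 ≈ 0.13014
  L2 = 0.2126×0.03071 + 0.7152×0.05448 + 0.0722×0.13014 ≈ 0.05489
Lighter = 0.38585, Darker = 0.05489
Ratio = (L_lighter + 0.05) / (L_darker + 0.05)
Ratio = (0.38585 + 0.05) / (0.05489 + 0.05) = 0.43585 / 0.10489 ≈ 4.1554
Ratio ≈ 4.16:1


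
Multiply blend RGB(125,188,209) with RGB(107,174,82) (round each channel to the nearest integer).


Multiply: C = A×B/255, rounded to nearest integer
R: 125×107/255 = 13375/255 ≈ 52.451 → 52
G: 188×174/255 = 32712/255 ≈ 128.282 → 128
B: 209×82/255 = 17138/255 ≈ 67.208 → 67
= RGB(52, 128, 67)


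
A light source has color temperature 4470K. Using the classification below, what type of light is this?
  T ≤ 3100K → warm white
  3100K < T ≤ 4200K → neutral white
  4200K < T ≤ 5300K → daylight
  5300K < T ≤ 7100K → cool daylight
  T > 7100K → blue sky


Temperature: 4470K
4200K < 4470K ≤ 5300K → daylight
Classification: daylight


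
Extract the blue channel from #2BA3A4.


Color: #2BA3A4
R = 2B = 43
G = A3 = 163
B = A4 = 164
Blue = 164


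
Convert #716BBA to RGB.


71 → 113 (R)
6B → 107 (G)
BA → 186 (B)
= RGB(113, 107, 186)


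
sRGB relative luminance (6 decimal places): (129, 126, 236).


Linearize each channel (sRGB transfer function): c = v/255; c_lin = c/12.92 if c ≤ 0.04045, else ((c+0.055)/1.055)^2.4
  R: 129/255 ≈ 0.505882 > 0.04045 → ((0.505882+0.055)/1.055)^2.4 ≈ 0.219526
  G: 126/255 ≈ 0.494118 > 0.04045 → ((0.494118+0.055)/1.055)^2.4 ≈ 0.208637
  B: 236/255 ≈ 0.925490 > 0.04045 → ((0.925490+0.055)/1.055)^2.4 ≈ 0.838799
R_lin = 0.219526, G_lin = 0.208637, B_lin = 0.838799
L = 0.2126×R + 0.7152×G + 0.0722×B
L = 0.2126×0.219526 + 0.7152×0.208637 + 0.0722×0.838799
L ≈ 0.256450


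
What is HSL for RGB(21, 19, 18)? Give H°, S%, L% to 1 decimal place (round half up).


Normalize: R'=21/255≈0.0824, G'=19/255≈0.0745, B'=18/255≈0.0706
Max=21/255, Min=18/255, Δ=Max-Min=3/255
L = (Max+Min)/2 = (21+18)/510 = 39/510 = 0.07647… → L = 7.6%
L ≤ 0.5 → S = Δ/(Max+Min) = 3/(21+18) = 3/39 = 0.07692… → S = 7.7%
(the 1/255 factors cancel in S and H, so raw channel differences can be used)
Max is R' → H = 60 × (((G-B)/Δ) mod 6) = 60 × (((19-18)/3) mod 6)
  1/3 = 0.3333…
  H = 60 × 0.3333… = 20° → H = 20.0°
= HSL(20.0°, 7.7%, 7.6%)


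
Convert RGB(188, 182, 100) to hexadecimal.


R = 188 → BC (hex)
G = 182 → B6 (hex)
B = 100 → 64 (hex)
Hex = #BCB664


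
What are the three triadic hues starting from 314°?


Triadic: equally spaced at 120° intervals
H1 = 314°
H2 = (314 + 120) mod 360 = 74°
H3 = (314 + 240) mod 360 = 194°
Triadic = 314°, 74°, 194°


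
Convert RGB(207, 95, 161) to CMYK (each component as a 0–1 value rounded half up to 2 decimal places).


R'=207/255≈0.8118, G'=95/255≈0.3725, B'=161/255≈0.6314
K = 1 - max(R',G',B') = 1 - 207/255 = 48/255 = 0.18823… → 0.19
(1-R'-K)/(1-K) simplifies to (max-R)/max with max = 207:
C = (207-207)/207 = 0/207 = 0 → 0.00
M = (207-95)/207 = 112/207 = 0.54106… → 0.54
Y = (207-161)/207 = 46/207 = 0.22222… → 0.22
= CMYK(0.00, 0.54, 0.22, 0.19)


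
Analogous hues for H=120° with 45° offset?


Base hue: 120°
Left analog: (120 - 45) mod 360 = 75°
Right analog: (120 + 45) mod 360 = 165°
Analogous hues = 75° and 165°


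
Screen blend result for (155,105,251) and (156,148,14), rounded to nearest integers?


Screen: C = 255 - (255-A)×(255-B)/255, rounded to nearest integer
R: 255 - (255-155)×(255-156)/255 = 255 - 9900/255 ≈ 255 - 38.824 = 216.176 → 216
G: 255 - (255-105)×(255-148)/255 = 255 - 16050/255 ≈ 255 - 62.941 = 192.059 → 192
B: 255 - (255-251)×(255-14)/255 = 255 - 964/255 ≈ 255 - 3.780 = 251.220 → 251
= RGB(216, 192, 251)


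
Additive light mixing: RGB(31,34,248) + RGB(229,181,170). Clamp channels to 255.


Additive: each channel = min(255, C₁+C₂)
R: 31+229 = 260 → 255
G: 34+181 = 215 → 215
B: 248+170 = 418 → 255
= RGB(255, 215, 255)


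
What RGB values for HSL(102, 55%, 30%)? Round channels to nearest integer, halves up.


H=102°, S=0.55, L=0.30
C = (1-|2L-1|)×S = (1-|-0.40|)×0.55 = 0.33
H' = H/60 = 102/60 ≈ 1.7000; X = C×(1-|H' mod 2 - 1|) = 0.099
m = L - C/2 = 0.30 - 0.165 = 0.135
Sector ⌊H'⌋ = 1 → (R',G',B') = (0.099, 0.33, 0.0)
RGB = ((R'+m)×255, (G'+m)×255, (B'+m)×255) = (59.67, 118.575, 34.425)
Round half up → RGB(60, 119, 34)


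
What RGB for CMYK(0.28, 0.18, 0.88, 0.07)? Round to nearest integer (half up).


R = 255 × (1-C) × (1-K) = 255 × 0.72 × 0.93 = 170.748 → 171
G = 255 × (1-M) × (1-K) = 255 × 0.82 × 0.93 = 194.463 → 194
B = 255 × (1-Y) × (1-K) = 255 × 0.12 × 0.93 = 28.458 → 28
= RGB(171, 194, 28)


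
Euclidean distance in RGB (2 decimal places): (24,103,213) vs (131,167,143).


d = √[(R₁-R₂)² + (G₁-G₂)² + (B₁-B₂)²]
d = √[(24-131)² + (103-167)² + (213-143)²]
d = √[11449 + 4096 + 4900]
d = √20445
d ≈ 142.99


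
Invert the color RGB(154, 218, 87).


Invert: (255-R, 255-G, 255-B)
R: 255-154 = 101
G: 255-218 = 37
B: 255-87 = 168
= RGB(101, 37, 168)


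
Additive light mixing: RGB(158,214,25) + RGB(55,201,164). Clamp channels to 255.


Additive: each channel = min(255, C₁+C₂)
R: 158+55 = 213 → 213
G: 214+201 = 415 → 255
B: 25+164 = 189 → 189
= RGB(213, 255, 189)


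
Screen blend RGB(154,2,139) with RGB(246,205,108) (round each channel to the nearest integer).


Screen: C = 255 - (255-A)×(255-B)/255, rounded to nearest integer
R: 255 - (255-154)×(255-246)/255 = 255 - 909/255 ≈ 255 - 3.565 = 251.435 → 251
G: 255 - (255-2)×(255-205)/255 = 255 - 12650/255 ≈ 255 - 49.608 = 205.392 → 205
B: 255 - (255-139)×(255-108)/255 = 255 - 17052/255 ≈ 255 - 66.871 = 188.129 → 188
= RGB(251, 205, 188)


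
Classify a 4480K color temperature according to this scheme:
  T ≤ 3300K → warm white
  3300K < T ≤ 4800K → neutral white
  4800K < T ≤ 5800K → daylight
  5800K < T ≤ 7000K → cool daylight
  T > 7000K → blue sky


Temperature: 4480K
3300K < 4480K ≤ 4800K → neutral white
Classification: neutral white


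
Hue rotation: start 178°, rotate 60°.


New hue = (H + rotation) mod 360
New hue = (178 + 60) mod 360
= 238 mod 360
= 238°


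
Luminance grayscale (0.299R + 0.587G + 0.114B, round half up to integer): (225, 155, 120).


Gray = 0.299×R + 0.587×G + 0.114×B
Gray = 0.299×225 + 0.587×155 + 0.114×120
Gray = 67.275 + 90.985 + 13.680
Gray = 171.940 → round half up → 172
Gray = 172


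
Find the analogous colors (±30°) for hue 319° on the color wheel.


Base hue: 319°
Left analog: (319 - 30) mod 360 = 289°
Right analog: (319 + 30) mod 360 = 349°
Analogous hues = 289° and 349°


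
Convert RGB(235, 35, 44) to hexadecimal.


R = 235 → EB (hex)
G = 35 → 23 (hex)
B = 44 → 2C (hex)
Hex = #EB232C


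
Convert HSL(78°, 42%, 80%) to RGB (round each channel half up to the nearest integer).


H=78°, S=0.42, L=0.80
C = (1-|2L-1|)×S = (1-|0.60|)×0.42 = 0.168
H' = H/60 = 78/60 ≈ 1.3000; X = C×(1-|H' mod 2 - 1|) = 0.1176
m = L - C/2 = 0.80 - 0.084 = 0.716
Sector ⌊H'⌋ = 1 → (R',G',B') = (0.1176, 0.168, 0.0)
RGB = ((R'+m)×255, (G'+m)×255, (B'+m)×255) = (212.568, 225.42, 182.58)
Round half up → RGB(213, 225, 183)


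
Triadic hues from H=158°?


Triadic: equally spaced at 120° intervals
H1 = 158°
H2 = (158 + 120) mod 360 = 278°
H3 = (158 + 240) mod 360 = 38°
Triadic = 158°, 278°, 38°


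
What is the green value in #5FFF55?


Color: #5FFF55
R = 5F = 95
G = FF = 255
B = 55 = 85
Green = 255


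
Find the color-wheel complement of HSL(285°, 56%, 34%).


Complement = opposite side of color wheel = hue + 180°
H' = (285 + 180) mod 360 = 105°
S and L unchanged.
= HSL(105°, 56%, 34%)


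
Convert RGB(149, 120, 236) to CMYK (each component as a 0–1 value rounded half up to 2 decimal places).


R'=149/255≈0.5843, G'=120/255≈0.4706, B'=236/255≈0.9255
K = 1 - max(R',G',B') = 1 - 236/255 = 19/255 = 0.07450… → 0.07
(1-R'-K)/(1-K) simplifies to (max-R)/max with max = 236:
C = (236-149)/236 = 87/236 = 0.36864… → 0.37
M = (236-120)/236 = 116/236 = 0.49152… → 0.49
Y = (236-236)/236 = 0/236 = 0 → 0.00
= CMYK(0.37, 0.49, 0.00, 0.07)


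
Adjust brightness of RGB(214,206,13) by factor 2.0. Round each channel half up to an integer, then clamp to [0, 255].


Multiply each channel by 2.0, round half up, clamp to [0, 255]
R: 214×2.0 = 428 → clamp → 255
G: 206×2.0 = 412 → clamp → 255
B: 13×2.0 = 26
= RGB(255, 255, 26)


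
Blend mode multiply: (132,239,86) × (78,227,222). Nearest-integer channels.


Multiply: C = A×B/255, rounded to nearest integer
R: 132×78/255 = 10296/255 ≈ 40.376 → 40
G: 239×227/255 = 54253/255 ≈ 212.757 → 213
B: 86×222/255 = 19092/255 ≈ 74.871 → 75
= RGB(40, 213, 75)


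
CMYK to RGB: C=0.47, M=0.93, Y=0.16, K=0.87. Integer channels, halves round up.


R = 255 × (1-C) × (1-K) = 255 × 0.53 × 0.13 = 17.5695 → 18
G = 255 × (1-M) × (1-K) = 255 × 0.07 × 0.13 = 2.3205 → 2
B = 255 × (1-Y) × (1-K) = 255 × 0.84 × 0.13 = 27.846 → 28
= RGB(18, 2, 28)


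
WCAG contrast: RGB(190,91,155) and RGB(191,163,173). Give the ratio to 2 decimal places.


Linearize each sRGB channel c=v/255: c/12.92 if c ≤ 0.04045 else ((c+0.055)/1.055)^2.4
L = 0.2126×R_lin + 0.7152×G_lin + 0.0722×B_lin
Color 1 (190,91,155):
  R=190: 190/255≈0.7451 > 0.04045 → ((0.7451+0.055)/1.055)^2.4 ≈ 0.51492
  G=91: 91/255≈0.3569 > 0.04045 → ((0.3569+0.055)/1.055)^2.4 ≈ 0.10462
  B=155: 155/255≈0.6078 > 0.04045 → ((0.6078+0.055)/1.055)^2.4 ≈ 0.32778
  L1 = 0.2126×0.51492 + 0.7152×0.10462 + 0.0722×0.32778 ≈ 0.20796
Color 2 (191,163,173):
  R=191: 191/255≈0.7490 > 0.04045 → ((0.7490+0.055)/1.055)^2.4 ≈ 0.52100
  G=163: 163/255≈0.6392 > 0.04045 → ((0.6392+0.055)/1.055)^2.4 ≈ 0.36625
  B=173: 173/255≈0.6784 > 0.04045 → ((0.6784+0.055)/1.055)^2.4 ≈ 0.41789
  L2 = 0.2126×0.52100 + 0.7152×0.36625 + 0.0722×0.41789 ≈ 0.40288
Lighter = 0.40288, Darker = 0.20796
Ratio = (L_lighter + 0.05) / (L_darker + 0.05)
Ratio = (0.40288 + 0.05) / (0.20796 + 0.05) = 0.45288 / 0.25796 ≈ 1.7556
Ratio ≈ 1.76:1


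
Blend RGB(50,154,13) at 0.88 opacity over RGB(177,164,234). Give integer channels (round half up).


C = α×F + (1-α)×B, with 1-α = 0.12
R: 0.88×50 + 0.12×177 = 44.00 + 21.24 = 65.24 → 65
G: 0.88×154 + 0.12×164 = 135.52 + 19.68 = 155.20 → 155
B: 0.88×13 + 0.12×234 = 11.44 + 28.08 = 39.52 → 40
= RGB(65, 155, 40)


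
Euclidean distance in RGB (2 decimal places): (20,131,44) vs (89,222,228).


d = √[(R₁-R₂)² + (G₁-G₂)² + (B₁-B₂)²]
d = √[(20-89)² + (131-222)² + (44-228)²]
d = √[4761 + 8281 + 33856]
d = √46898
d ≈ 216.56


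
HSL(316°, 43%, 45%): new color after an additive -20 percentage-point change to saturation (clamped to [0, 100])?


Original S = 43%
Adjustment = -20 percentage points
New S = 43 + (-20) = 23
Clamp to [0, 100] → 23
= HSL(316°, 23%, 45%)


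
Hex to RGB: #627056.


62 → 98 (R)
70 → 112 (G)
56 → 86 (B)
= RGB(98, 112, 86)


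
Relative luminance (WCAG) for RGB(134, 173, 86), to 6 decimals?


Linearize each channel (sRGB transfer function): c = v/255; c_lin = c/12.92 if c ≤ 0.04045, else ((c+0.055)/1.055)^2.4
  R: 134/255 ≈ 0.525490 > 0.04045 → ((0.525490+0.055)/1.055)^2.4 ≈ 0.238398
  G: 173/255 ≈ 0.678431 > 0.04045 → ((0.678431+0.055)/1.055)^2.4 ≈ 0.417885
  B: 86/255 ≈ 0.337255 > 0.04045 → ((0.337255+0.055)/1.055)^2.4 ≈ 0.093059
R_lin = 0.238398, G_lin = 0.417885, B_lin = 0.093059
L = 0.2126×R + 0.7152×G + 0.0722×B
L = 0.2126×0.238398 + 0.7152×0.417885 + 0.0722×0.093059
L ≈ 0.356274


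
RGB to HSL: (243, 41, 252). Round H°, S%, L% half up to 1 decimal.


Normalize: R'=243/255≈0.9529, G'=41/255≈0.1608, B'=252/255≈0.9882
Max=252/255, Min=41/255, Δ=Max-Min=211/255
L = (Max+Min)/2 = (252+41)/510 = 293/510 = 0.57450… → L = 57.5%
L > 0.5 → S = Δ/(2-Max-Min) = 211/(510-252-41) = 211/217 = 0.97235… → S = 97.2%
(the 1/255 factors cancel in S and H, so raw channel differences can be used)
Max is B' → H = 60 × ((R-G)/Δ + 4) = 60 × ((243-41)/211 + 4)
  202/211 + 4 = 0.9573… + 4 = 4.9573…
  H = 60 × 4.9573… = 297.440…° → H = 297.4°
= HSL(297.4°, 97.2%, 57.5%)


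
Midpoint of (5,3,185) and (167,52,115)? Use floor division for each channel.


Midpoint: each channel = ⌊(C₁+C₂)/2⌋
R: ⌊(5+167)/2⌋ = 86
G: ⌊(3+52)/2⌋ = 27
B: ⌊(185+115)/2⌋ = 150
= RGB(86, 27, 150)


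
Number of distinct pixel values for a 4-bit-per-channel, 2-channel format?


Total bits = 4 bits/channel × 2 channels = 8 bits
Distinct pixel values = 2^8
= 256 pixel values


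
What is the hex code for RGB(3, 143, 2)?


R = 3 → 03 (hex)
G = 143 → 8F (hex)
B = 2 → 02 (hex)
Hex = #038F02


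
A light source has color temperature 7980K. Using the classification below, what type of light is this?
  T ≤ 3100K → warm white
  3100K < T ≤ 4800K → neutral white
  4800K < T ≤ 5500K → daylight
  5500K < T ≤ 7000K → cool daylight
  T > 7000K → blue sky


Temperature: 7980K
7980K > 7000K → blue sky
Classification: blue sky


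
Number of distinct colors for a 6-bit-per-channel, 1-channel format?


Total bits = 6 bits/channel × 1 channels = 6 bits
Distinct colors = 2^6
= 64 colors


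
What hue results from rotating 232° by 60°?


New hue = (H + rotation) mod 360
New hue = (232 + 60) mod 360
= 292 mod 360
= 292°


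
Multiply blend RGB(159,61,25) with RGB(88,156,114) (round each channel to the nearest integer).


Multiply: C = A×B/255, rounded to nearest integer
R: 159×88/255 = 13992/255 ≈ 54.871 → 55
G: 61×156/255 = 9516/255 ≈ 37.318 → 37
B: 25×114/255 = 2850/255 ≈ 11.176 → 11
= RGB(55, 37, 11)


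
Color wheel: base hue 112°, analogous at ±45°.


Base hue: 112°
Left analog: (112 - 45) mod 360 = 67°
Right analog: (112 + 45) mod 360 = 157°
Analogous hues = 67° and 157°


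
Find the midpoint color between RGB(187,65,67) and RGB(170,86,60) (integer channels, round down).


Midpoint: each channel = ⌊(C₁+C₂)/2⌋
R: ⌊(187+170)/2⌋ = 178
G: ⌊(65+86)/2⌋ = 75
B: ⌊(67+60)/2⌋ = 63
= RGB(178, 75, 63)


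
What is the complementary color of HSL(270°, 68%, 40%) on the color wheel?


Complement = opposite side of color wheel = hue + 180°
H' = (270 + 180) mod 360 = 90°
S and L unchanged.
= HSL(90°, 68%, 40%)


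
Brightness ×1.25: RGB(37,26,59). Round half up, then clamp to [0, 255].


Multiply each channel by 1.25, round half up, clamp to [0, 255]
R: 37×1.25 = 46.25 → round → 46
G: 26×1.25 = 32.5 → round → 33
B: 59×1.25 = 73.75 → round → 74
= RGB(46, 33, 74)


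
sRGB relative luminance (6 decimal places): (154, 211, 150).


Linearize each channel (sRGB transfer function): c = v/255; c_lin = c/12.92 if c ≤ 0.04045, else ((c+0.055)/1.055)^2.4
  R: 154/255 ≈ 0.603922 > 0.04045 → ((0.603922+0.055)/1.055)^2.4 ≈ 0.323143
  G: 211/255 ≈ 0.827451 > 0.04045 → ((0.827451+0.055)/1.055)^2.4 ≈ 0.651406
  B: 150/255 ≈ 0.588235 > 0.04045 → ((0.588235+0.055)/1.055)^2.4 ≈ 0.304987
R_lin = 0.323143, G_lin = 0.651406, B_lin = 0.304987
L = 0.2126×R + 0.7152×G + 0.0722×B
L = 0.2126×0.323143 + 0.7152×0.651406 + 0.0722×0.304987
L ≈ 0.556606
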